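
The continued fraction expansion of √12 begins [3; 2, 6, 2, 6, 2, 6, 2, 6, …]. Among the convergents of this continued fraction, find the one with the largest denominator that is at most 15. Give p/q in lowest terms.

45/13

a_0 = 3: 3/1  (≤ bound)
a_1 = 2: 7/2  (≤ bound)
a_2 = 6: 45/13  (≤ bound)
a_3 = 2: 97/28  (> 15, stop)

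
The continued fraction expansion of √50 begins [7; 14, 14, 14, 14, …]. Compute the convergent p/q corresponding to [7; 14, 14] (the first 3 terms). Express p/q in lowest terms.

Starting at the tail and folding back:
Start with 14.
14 + 1/(14/1) = 14 + 1/14 = 197/14
7 + 1/(197/14) = 7 + 14/197 = 1393/197

1393/197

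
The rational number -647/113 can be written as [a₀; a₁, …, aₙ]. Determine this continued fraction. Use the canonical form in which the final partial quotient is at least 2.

[-6; 3, 1, 1, 1, 4, 2]

-647 ÷ 113 → quotient -6, remainder 31
113 ÷ 31 → quotient 3, remainder 20
31 ÷ 20 → quotient 1, remainder 11
20 ÷ 11 → quotient 1, remainder 9
11 ÷ 9 → quotient 1, remainder 2
9 ÷ 2 → quotient 4, remainder 1
2 ÷ 1 → quotient 2, remainder 0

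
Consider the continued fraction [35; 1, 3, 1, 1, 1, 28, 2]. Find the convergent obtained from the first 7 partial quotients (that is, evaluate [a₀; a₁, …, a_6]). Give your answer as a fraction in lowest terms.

14350/401

Start with 28.
1 + 1/(28/1) = 1 + 1/28 = 29/28
1 + 1/(29/28) = 1 + 28/29 = 57/29
1 + 1/(57/29) = 1 + 29/57 = 86/57
3 + 1/(86/57) = 3 + 57/86 = 315/86
1 + 1/(315/86) = 1 + 86/315 = 401/315
35 + 1/(401/315) = 35 + 315/401 = 14350/401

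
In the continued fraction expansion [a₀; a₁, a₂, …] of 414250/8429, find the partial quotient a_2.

⌊414250/8429⌋ = 49, remainder 1229
⌊8429/1229⌋ = 6, remainder 1055
⌊1229/1055⌋ = 1, remainder 174

1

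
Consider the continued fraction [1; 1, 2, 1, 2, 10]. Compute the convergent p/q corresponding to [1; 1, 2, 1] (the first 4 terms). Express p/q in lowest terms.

7/4

Start with 1.
2 + 1/(1/1) = 2 + 1/1 = 3/1
1 + 1/(3/1) = 1 + 1/3 = 4/3
1 + 1/(4/3) = 1 + 3/4 = 7/4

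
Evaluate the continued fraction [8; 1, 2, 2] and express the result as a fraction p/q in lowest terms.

Start with 2.
2 + 1/(2/1) = 2 + 1/2 = 5/2
1 + 1/(5/2) = 1 + 2/5 = 7/5
8 + 1/(7/5) = 8 + 5/7 = 61/7

61/7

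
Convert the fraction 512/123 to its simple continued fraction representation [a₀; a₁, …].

512 ÷ 123 → quotient 4, remainder 20
123 ÷ 20 → quotient 6, remainder 3
20 ÷ 3 → quotient 6, remainder 2
3 ÷ 2 → quotient 1, remainder 1
2 ÷ 1 → quotient 2, remainder 0

[4; 6, 6, 1, 2]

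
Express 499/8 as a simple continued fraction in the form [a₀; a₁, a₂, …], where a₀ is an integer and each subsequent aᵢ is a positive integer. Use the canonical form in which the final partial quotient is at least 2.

499 = 62·8 + 3, so a_0 = 62
8 = 2·3 + 2, so a_1 = 2
3 = 1·2 + 1, so a_2 = 1
2 = 2·1 + 0, so a_3 = 2

[62; 2, 1, 2]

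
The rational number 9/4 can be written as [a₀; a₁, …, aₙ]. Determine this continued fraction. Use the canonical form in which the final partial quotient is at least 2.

Apply division with remainder until the remainder is 0:
9 = 2·4 + 1, so a_0 = 2
4 = 4·1 + 0, so a_1 = 4

[2; 4]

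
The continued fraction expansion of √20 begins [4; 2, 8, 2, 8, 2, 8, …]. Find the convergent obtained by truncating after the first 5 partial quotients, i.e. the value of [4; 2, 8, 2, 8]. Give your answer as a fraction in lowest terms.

a_0 = 4: 4/1
a_1 = 2: 9/2
a_2 = 8: 76/17
a_3 = 2: 161/36
a_4 = 8: 1364/305

1364/305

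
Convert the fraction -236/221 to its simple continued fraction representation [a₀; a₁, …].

[-2; 1, 13, 1, 2, 1, 3]

Repeatedly divide and take the remainder:
-236 = -2·221 + 206, so a_0 = -2
221 = 1·206 + 15, so a_1 = 1
206 = 13·15 + 11, so a_2 = 13
15 = 1·11 + 4, so a_3 = 1
11 = 2·4 + 3, so a_4 = 2
4 = 1·3 + 1, so a_5 = 1
3 = 3·1 + 0, so a_6 = 3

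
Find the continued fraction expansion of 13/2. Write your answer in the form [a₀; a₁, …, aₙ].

[6; 2]

13 ÷ 2 → quotient 6, remainder 1
2 ÷ 1 → quotient 2, remainder 0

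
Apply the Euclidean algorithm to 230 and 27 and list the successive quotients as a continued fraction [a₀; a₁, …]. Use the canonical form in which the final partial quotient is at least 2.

[8; 1, 1, 13]

Run the Euclidean algorithm, recording each quotient:
230 ÷ 27 → quotient 8, remainder 14
27 ÷ 14 → quotient 1, remainder 13
14 ÷ 13 → quotient 1, remainder 1
13 ÷ 1 → quotient 13, remainder 0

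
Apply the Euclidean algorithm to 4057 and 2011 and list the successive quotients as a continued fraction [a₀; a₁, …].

[2; 57, 2, 5, 3]

4057 = 2·2011 + 35, so a_0 = 2
2011 = 57·35 + 16, so a_1 = 57
35 = 2·16 + 3, so a_2 = 2
16 = 5·3 + 1, so a_3 = 5
3 = 3·1 + 0, so a_4 = 3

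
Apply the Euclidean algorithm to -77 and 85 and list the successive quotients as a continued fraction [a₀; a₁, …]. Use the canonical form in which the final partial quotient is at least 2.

[-1; 10, 1, 1, 1, 2]

Repeatedly divide and take the remainder:
-77 = -1·85 + 8, so a_0 = -1
85 = 10·8 + 5, so a_1 = 10
8 = 1·5 + 3, so a_2 = 1
5 = 1·3 + 2, so a_3 = 1
3 = 1·2 + 1, so a_4 = 1
2 = 2·1 + 0, so a_5 = 2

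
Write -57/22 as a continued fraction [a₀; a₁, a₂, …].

Apply division with remainder until the remainder is 0:
-57 = -3·22 + 9, so a_0 = -3
22 = 2·9 + 4, so a_1 = 2
9 = 2·4 + 1, so a_2 = 2
4 = 4·1 + 0, so a_3 = 4

[-3; 2, 2, 4]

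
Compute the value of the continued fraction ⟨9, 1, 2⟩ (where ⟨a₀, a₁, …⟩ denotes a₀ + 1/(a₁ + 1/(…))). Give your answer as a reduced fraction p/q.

29/3

Build up convergents one term at a time:
a_0 = 9: 9/1
a_1 = 1: 10/1
a_2 = 2: 29/3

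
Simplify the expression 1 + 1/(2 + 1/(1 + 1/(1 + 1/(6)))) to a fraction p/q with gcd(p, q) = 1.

46/33

Compute successive convergents:
a_0 = 1: 1/1
a_1 = 2: 3/2
a_2 = 1: 4/3
a_3 = 1: 7/5
a_4 = 6: 46/33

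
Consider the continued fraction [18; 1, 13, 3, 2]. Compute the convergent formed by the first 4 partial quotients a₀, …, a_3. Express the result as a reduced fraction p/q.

814/43

Compute successive convergents:
a_0 = 18: 18/1
a_1 = 1: 19/1
a_2 = 13: 265/14
a_3 = 3: 814/43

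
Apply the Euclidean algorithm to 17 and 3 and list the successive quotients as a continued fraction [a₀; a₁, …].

[5; 1, 2]

17 ÷ 3 → quotient 5, remainder 2
3 ÷ 2 → quotient 1, remainder 1
2 ÷ 1 → quotient 2, remainder 0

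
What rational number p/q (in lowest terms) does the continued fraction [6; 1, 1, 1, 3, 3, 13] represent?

3180/479

Collapse the nested fraction from the inside out:
Start with 13.
3 + 1/(13/1) = 3 + 1/13 = 40/13
3 + 1/(40/13) = 3 + 13/40 = 133/40
1 + 1/(133/40) = 1 + 40/133 = 173/133
1 + 1/(173/133) = 1 + 133/173 = 306/173
1 + 1/(306/173) = 1 + 173/306 = 479/306
6 + 1/(479/306) = 6 + 306/479 = 3180/479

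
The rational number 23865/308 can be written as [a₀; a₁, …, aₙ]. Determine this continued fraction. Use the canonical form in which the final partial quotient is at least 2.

23865 ÷ 308 → quotient 77, remainder 149
308 ÷ 149 → quotient 2, remainder 10
149 ÷ 10 → quotient 14, remainder 9
10 ÷ 9 → quotient 1, remainder 1
9 ÷ 1 → quotient 9, remainder 0

[77; 2, 14, 1, 9]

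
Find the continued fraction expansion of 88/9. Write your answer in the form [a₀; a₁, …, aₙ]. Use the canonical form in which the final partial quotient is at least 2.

Repeatedly divide and take the remainder:
⌊88/9⌋ = 9, remainder 7
⌊9/7⌋ = 1, remainder 2
⌊7/2⌋ = 3, remainder 1
⌊2/1⌋ = 2, remainder 0

[9; 1, 3, 2]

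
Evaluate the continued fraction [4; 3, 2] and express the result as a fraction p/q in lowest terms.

Build up convergents one term at a time:
a_0 = 4: 4/1
a_1 = 3: 13/3
a_2 = 2: 30/7

30/7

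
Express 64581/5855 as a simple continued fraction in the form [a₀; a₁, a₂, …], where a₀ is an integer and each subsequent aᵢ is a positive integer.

Repeatedly divide and take the remainder:
⌊64581/5855⌋ = 11, remainder 176
⌊5855/176⌋ = 33, remainder 47
⌊176/47⌋ = 3, remainder 35
⌊47/35⌋ = 1, remainder 12
⌊35/12⌋ = 2, remainder 11
⌊12/11⌋ = 1, remainder 1
⌊11/1⌋ = 11, remainder 0

[11; 33, 3, 1, 2, 1, 11]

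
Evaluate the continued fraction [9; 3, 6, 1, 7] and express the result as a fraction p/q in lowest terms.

1612/173

Collapse the nested fraction from the inside out:
Start with 7.
1 + 1/(7/1) = 1 + 1/7 = 8/7
6 + 1/(8/7) = 6 + 7/8 = 55/8
3 + 1/(55/8) = 3 + 8/55 = 173/55
9 + 1/(173/55) = 9 + 55/173 = 1612/173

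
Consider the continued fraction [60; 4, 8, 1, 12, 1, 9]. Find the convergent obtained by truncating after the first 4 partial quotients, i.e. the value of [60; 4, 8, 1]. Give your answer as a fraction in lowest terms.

Compute successive convergents:
a_0 = 60: 60/1
a_1 = 4: 241/4
a_2 = 8: 1988/33
a_3 = 1: 2229/37

2229/37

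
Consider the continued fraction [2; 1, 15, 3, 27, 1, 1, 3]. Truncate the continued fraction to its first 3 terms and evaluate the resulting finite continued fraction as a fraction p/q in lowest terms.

a_0 = 2: 2/1
a_1 = 1: 3/1
a_2 = 15: 47/16

47/16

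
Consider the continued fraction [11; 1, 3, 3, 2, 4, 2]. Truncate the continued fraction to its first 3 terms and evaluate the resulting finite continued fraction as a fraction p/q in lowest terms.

47/4

Start with 3.
1 + 1/(3/1) = 1 + 1/3 = 4/3
11 + 1/(4/3) = 11 + 3/4 = 47/4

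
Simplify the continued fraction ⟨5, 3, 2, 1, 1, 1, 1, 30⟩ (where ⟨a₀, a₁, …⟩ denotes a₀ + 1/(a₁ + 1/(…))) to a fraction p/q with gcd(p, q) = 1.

7133/1347

Work from the innermost term outward:
Start with 30.
1 + 1/(30/1) = 1 + 1/30 = 31/30
1 + 1/(31/30) = 1 + 30/31 = 61/31
1 + 1/(61/31) = 1 + 31/61 = 92/61
1 + 1/(92/61) = 1 + 61/92 = 153/92
2 + 1/(153/92) = 2 + 92/153 = 398/153
3 + 1/(398/153) = 3 + 153/398 = 1347/398
5 + 1/(1347/398) = 5 + 398/1347 = 7133/1347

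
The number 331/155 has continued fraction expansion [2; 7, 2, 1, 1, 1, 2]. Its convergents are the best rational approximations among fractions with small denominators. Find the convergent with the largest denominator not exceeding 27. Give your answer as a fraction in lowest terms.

List convergents until the denominator exceeds the bound:
a_0 = 2: 2/1  (≤ bound)
a_1 = 7: 15/7  (≤ bound)
a_2 = 2: 32/15  (≤ bound)
a_3 = 1: 47/22  (≤ bound)
a_4 = 1: 79/37  (> 27, stop)

47/22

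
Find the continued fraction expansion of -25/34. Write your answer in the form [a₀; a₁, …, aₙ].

[-1; 3, 1, 3, 2]

Run the Euclidean algorithm, recording each quotient:
⌊-25/34⌋ = -1, remainder 9
⌊34/9⌋ = 3, remainder 7
⌊9/7⌋ = 1, remainder 2
⌊7/2⌋ = 3, remainder 1
⌊2/1⌋ = 2, remainder 0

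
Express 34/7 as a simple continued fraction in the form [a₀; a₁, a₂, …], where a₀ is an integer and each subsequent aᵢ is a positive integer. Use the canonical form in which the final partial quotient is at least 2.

Apply division with remainder until the remainder is 0:
⌊34/7⌋ = 4, remainder 6
⌊7/6⌋ = 1, remainder 1
⌊6/1⌋ = 6, remainder 0

[4; 1, 6]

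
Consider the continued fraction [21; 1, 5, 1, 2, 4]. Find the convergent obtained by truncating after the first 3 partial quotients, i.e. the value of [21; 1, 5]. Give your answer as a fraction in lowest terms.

131/6

Start with 5.
1 + 1/(5/1) = 1 + 1/5 = 6/5
21 + 1/(6/5) = 21 + 5/6 = 131/6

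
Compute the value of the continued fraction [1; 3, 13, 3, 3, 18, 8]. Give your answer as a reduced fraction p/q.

79894/60289

a_0 = 1: 1/1
a_1 = 3: 4/3
a_2 = 13: 53/40
a_3 = 3: 163/123
a_4 = 3: 542/409
a_5 = 18: 9919/7485
a_6 = 8: 79894/60289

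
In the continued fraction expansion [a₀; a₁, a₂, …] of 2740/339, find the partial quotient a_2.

9

2740 = 8·339 + 28, so a_0 = 8
339 = 12·28 + 3, so a_1 = 12
28 = 9·3 + 1, so a_2 = 9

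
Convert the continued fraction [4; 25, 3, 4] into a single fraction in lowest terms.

Start with 4.
3 + 1/(4/1) = 3 + 1/4 = 13/4
25 + 1/(13/4) = 25 + 4/13 = 329/13
4 + 1/(329/13) = 4 + 13/329 = 1329/329

1329/329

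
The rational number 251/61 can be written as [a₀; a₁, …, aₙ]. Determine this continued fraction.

Repeatedly divide and take the remainder:
251 = 4·61 + 7, so a_0 = 4
61 = 8·7 + 5, so a_1 = 8
7 = 1·5 + 2, so a_2 = 1
5 = 2·2 + 1, so a_3 = 2
2 = 2·1 + 0, so a_4 = 2

[4; 8, 1, 2, 2]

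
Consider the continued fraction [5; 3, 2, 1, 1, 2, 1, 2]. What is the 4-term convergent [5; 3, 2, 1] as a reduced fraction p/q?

53/10

a_0 = 5: 5/1
a_1 = 3: 16/3
a_2 = 2: 37/7
a_3 = 1: 53/10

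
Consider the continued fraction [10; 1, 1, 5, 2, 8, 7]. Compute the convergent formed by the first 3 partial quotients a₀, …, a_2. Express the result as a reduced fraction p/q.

Start with 1.
1 + 1/(1/1) = 1 + 1/1 = 2/1
10 + 1/(2/1) = 10 + 1/2 = 21/2

21/2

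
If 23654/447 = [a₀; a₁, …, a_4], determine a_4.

23654 = 52·447 + 410, so a_0 = 52
447 = 1·410 + 37, so a_1 = 1
410 = 11·37 + 3, so a_2 = 11
37 = 12·3 + 1, so a_3 = 12
3 = 3·1 + 0, so a_4 = 3

3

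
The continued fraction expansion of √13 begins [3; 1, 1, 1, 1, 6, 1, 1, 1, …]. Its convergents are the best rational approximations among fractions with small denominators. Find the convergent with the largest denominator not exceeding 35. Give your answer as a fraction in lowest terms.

List convergents until the denominator exceeds the bound:
a_0 = 3: 3/1  (≤ bound)
a_1 = 1: 4/1  (≤ bound)
a_2 = 1: 7/2  (≤ bound)
a_3 = 1: 11/3  (≤ bound)
a_4 = 1: 18/5  (≤ bound)
a_5 = 6: 119/33  (≤ bound)
a_6 = 1: 137/38  (> 35, stop)

119/33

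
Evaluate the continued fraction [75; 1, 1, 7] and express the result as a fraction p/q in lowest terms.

a_0 = 75: 75/1
a_1 = 1: 76/1
a_2 = 1: 151/2
a_3 = 7: 1133/15

1133/15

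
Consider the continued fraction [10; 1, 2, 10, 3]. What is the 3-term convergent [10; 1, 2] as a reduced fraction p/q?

32/3

Build up convergents one term at a time:
a_0 = 10: 10/1
a_1 = 1: 11/1
a_2 = 2: 32/3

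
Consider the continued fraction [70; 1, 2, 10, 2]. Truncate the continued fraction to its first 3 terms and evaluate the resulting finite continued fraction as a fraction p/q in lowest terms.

Work from the innermost term outward:
Start with 2.
1 + 1/(2/1) = 1 + 1/2 = 3/2
70 + 1/(3/2) = 70 + 2/3 = 212/3

212/3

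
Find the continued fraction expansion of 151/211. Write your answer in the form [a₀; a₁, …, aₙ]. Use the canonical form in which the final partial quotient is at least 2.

[0; 1, 2, 1, 1, 14, 2]

⌊151/211⌋ = 0, remainder 151
⌊211/151⌋ = 1, remainder 60
⌊151/60⌋ = 2, remainder 31
⌊60/31⌋ = 1, remainder 29
⌊31/29⌋ = 1, remainder 2
⌊29/2⌋ = 14, remainder 1
⌊2/1⌋ = 2, remainder 0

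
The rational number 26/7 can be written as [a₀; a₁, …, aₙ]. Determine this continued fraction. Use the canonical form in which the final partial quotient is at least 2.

Apply division with remainder until the remainder is 0:
26 = 3·7 + 5, so a_0 = 3
7 = 1·5 + 2, so a_1 = 1
5 = 2·2 + 1, so a_2 = 2
2 = 2·1 + 0, so a_3 = 2

[3; 1, 2, 2]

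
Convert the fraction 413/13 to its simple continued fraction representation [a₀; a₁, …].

413 = 31·13 + 10, so a_0 = 31
13 = 1·10 + 3, so a_1 = 1
10 = 3·3 + 1, so a_2 = 3
3 = 3·1 + 0, so a_3 = 3

[31; 1, 3, 3]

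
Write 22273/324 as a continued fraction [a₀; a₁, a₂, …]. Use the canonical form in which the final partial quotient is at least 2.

Repeatedly divide and take the remainder:
22273 = 68·324 + 241, so a_0 = 68
324 = 1·241 + 83, so a_1 = 1
241 = 2·83 + 75, so a_2 = 2
83 = 1·75 + 8, so a_3 = 1
75 = 9·8 + 3, so a_4 = 9
8 = 2·3 + 2, so a_5 = 2
3 = 1·2 + 1, so a_6 = 1
2 = 2·1 + 0, so a_7 = 2

[68; 1, 2, 1, 9, 2, 1, 2]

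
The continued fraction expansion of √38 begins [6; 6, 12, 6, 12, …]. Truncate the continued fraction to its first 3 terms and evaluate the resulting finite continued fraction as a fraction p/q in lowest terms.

450/73

Start with 12.
6 + 1/(12/1) = 6 + 1/12 = 73/12
6 + 1/(73/12) = 6 + 12/73 = 450/73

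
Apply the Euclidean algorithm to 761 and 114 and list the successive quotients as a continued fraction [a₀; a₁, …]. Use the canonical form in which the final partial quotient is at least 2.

[6; 1, 2, 12, 3]

⌊761/114⌋ = 6, remainder 77
⌊114/77⌋ = 1, remainder 37
⌊77/37⌋ = 2, remainder 3
⌊37/3⌋ = 12, remainder 1
⌊3/1⌋ = 3, remainder 0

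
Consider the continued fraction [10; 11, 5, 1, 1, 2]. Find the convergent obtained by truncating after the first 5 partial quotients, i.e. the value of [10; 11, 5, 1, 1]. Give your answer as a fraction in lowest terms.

1241/123

a_0 = 10: 10/1
a_1 = 11: 111/11
a_2 = 5: 565/56
a_3 = 1: 676/67
a_4 = 1: 1241/123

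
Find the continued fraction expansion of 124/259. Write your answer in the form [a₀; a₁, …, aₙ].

124 = 0·259 + 124, so a_0 = 0
259 = 2·124 + 11, so a_1 = 2
124 = 11·11 + 3, so a_2 = 11
11 = 3·3 + 2, so a_3 = 3
3 = 1·2 + 1, so a_4 = 1
2 = 2·1 + 0, so a_5 = 2

[0; 2, 11, 3, 1, 2]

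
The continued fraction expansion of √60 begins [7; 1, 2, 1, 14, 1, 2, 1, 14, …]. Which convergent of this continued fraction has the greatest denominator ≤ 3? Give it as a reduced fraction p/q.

23/3

List convergents until the denominator exceeds the bound:
a_0 = 7: 7/1  (≤ bound)
a_1 = 1: 8/1  (≤ bound)
a_2 = 2: 23/3  (≤ bound)
a_3 = 1: 31/4  (> 3, stop)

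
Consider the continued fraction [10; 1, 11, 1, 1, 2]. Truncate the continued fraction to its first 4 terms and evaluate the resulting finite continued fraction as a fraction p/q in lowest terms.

142/13

Start with 1.
11 + 1/(1/1) = 11 + 1/1 = 12/1
1 + 1/(12/1) = 1 + 1/12 = 13/12
10 + 1/(13/12) = 10 + 12/13 = 142/13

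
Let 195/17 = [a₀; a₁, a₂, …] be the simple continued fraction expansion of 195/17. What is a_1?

Repeatedly divide and take the remainder:
195 = 11·17 + 8, so a_0 = 11
17 = 2·8 + 1, so a_1 = 2

2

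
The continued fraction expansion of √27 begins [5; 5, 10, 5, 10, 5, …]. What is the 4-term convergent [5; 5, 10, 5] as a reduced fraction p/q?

1351/260

Compute successive convergents:
a_0 = 5: 5/1
a_1 = 5: 26/5
a_2 = 10: 265/51
a_3 = 5: 1351/260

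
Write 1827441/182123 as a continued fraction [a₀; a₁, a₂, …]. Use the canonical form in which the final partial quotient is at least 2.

[10; 29, 3, 10, 14, 4, 1, 2]

Repeatedly divide and take the remainder:
1827441 ÷ 182123 → quotient 10, remainder 6211
182123 ÷ 6211 → quotient 29, remainder 2004
6211 ÷ 2004 → quotient 3, remainder 199
2004 ÷ 199 → quotient 10, remainder 14
199 ÷ 14 → quotient 14, remainder 3
14 ÷ 3 → quotient 4, remainder 2
3 ÷ 2 → quotient 1, remainder 1
2 ÷ 1 → quotient 2, remainder 0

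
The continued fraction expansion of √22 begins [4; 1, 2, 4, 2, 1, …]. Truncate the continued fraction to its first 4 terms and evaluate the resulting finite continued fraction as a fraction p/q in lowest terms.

61/13

Use the convergent recurrence hₖ = aₖ·hₖ₋₁ + hₖ₋₂ (and likewise for the denominators kₖ):
a_0 = 4: 4/1
a_1 = 1: 5/1
a_2 = 2: 14/3
a_3 = 4: 61/13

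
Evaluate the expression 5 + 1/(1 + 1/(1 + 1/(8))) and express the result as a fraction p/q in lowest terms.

Collapse the nested fraction from the inside out:
Start with 8.
1 + 1/(8/1) = 1 + 1/8 = 9/8
1 + 1/(9/8) = 1 + 8/9 = 17/9
5 + 1/(17/9) = 5 + 9/17 = 94/17

94/17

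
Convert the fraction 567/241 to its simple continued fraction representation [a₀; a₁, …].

Run the Euclidean algorithm, recording each quotient:
567 = 2·241 + 85, so a_0 = 2
241 = 2·85 + 71, so a_1 = 2
85 = 1·71 + 14, so a_2 = 1
71 = 5·14 + 1, so a_3 = 5
14 = 14·1 + 0, so a_4 = 14

[2; 2, 1, 5, 14]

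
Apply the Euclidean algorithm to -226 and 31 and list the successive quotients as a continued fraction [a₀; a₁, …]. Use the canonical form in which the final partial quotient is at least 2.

-226 = -8·31 + 22, so a_0 = -8
31 = 1·22 + 9, so a_1 = 1
22 = 2·9 + 4, so a_2 = 2
9 = 2·4 + 1, so a_3 = 2
4 = 4·1 + 0, so a_4 = 4

[-8; 1, 2, 2, 4]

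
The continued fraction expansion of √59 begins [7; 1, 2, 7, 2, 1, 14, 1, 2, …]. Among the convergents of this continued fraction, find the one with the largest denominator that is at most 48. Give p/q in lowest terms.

361/47

List convergents until the denominator exceeds the bound:
a_0 = 7: 7/1  (≤ bound)
a_1 = 1: 8/1  (≤ bound)
a_2 = 2: 23/3  (≤ bound)
a_3 = 7: 169/22  (≤ bound)
a_4 = 2: 361/47  (≤ bound)
a_5 = 1: 530/69  (> 48, stop)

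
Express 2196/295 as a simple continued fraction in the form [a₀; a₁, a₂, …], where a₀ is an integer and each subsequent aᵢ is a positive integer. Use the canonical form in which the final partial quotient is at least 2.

Run the Euclidean algorithm, recording each quotient:
2196 = 7·295 + 131, so a_0 = 7
295 = 2·131 + 33, so a_1 = 2
131 = 3·33 + 32, so a_2 = 3
33 = 1·32 + 1, so a_3 = 1
32 = 32·1 + 0, so a_4 = 32

[7; 2, 3, 1, 32]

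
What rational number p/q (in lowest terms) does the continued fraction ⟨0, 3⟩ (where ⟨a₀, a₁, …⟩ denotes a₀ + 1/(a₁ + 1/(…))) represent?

Start with 3.
0 + 1/(3/1) = 0 + 1/3 = 1/3

1/3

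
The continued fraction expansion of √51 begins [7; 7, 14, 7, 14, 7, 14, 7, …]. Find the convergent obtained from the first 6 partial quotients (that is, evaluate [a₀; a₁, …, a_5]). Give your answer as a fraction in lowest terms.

499850/69993

Starting at the tail and folding back:
Start with 7.
14 + 1/(7/1) = 14 + 1/7 = 99/7
7 + 1/(99/7) = 7 + 7/99 = 700/99
14 + 1/(700/99) = 14 + 99/700 = 9899/700
7 + 1/(9899/700) = 7 + 700/9899 = 69993/9899
7 + 1/(69993/9899) = 7 + 9899/69993 = 499850/69993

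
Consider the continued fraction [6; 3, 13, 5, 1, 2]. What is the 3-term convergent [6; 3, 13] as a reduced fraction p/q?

Compute successive convergents:
a_0 = 6: 6/1
a_1 = 3: 19/3
a_2 = 13: 253/40

253/40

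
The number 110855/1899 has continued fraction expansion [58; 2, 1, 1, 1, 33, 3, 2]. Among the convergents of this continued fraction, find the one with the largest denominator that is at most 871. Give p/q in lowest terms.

List convergents until the denominator exceeds the bound:
a_0 = 58: 58/1  (≤ bound)
a_1 = 2: 117/2  (≤ bound)
a_2 = 1: 175/3  (≤ bound)
a_3 = 1: 292/5  (≤ bound)
a_4 = 1: 467/8  (≤ bound)
a_5 = 33: 15703/269  (≤ bound)
a_6 = 3: 47576/815  (≤ bound)
a_7 = 2: 110855/1899  (> 871, stop)

47576/815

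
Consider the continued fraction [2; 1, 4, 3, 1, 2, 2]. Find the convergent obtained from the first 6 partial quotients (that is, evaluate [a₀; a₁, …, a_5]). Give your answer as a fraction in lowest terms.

Work from the innermost term outward:
Start with 2.
1 + 1/(2/1) = 1 + 1/2 = 3/2
3 + 1/(3/2) = 3 + 2/3 = 11/3
4 + 1/(11/3) = 4 + 3/11 = 47/11
1 + 1/(47/11) = 1 + 11/47 = 58/47
2 + 1/(58/47) = 2 + 47/58 = 163/58

163/58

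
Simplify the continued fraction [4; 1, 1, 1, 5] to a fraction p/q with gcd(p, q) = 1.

a_0 = 4: 4/1
a_1 = 1: 5/1
a_2 = 1: 9/2
a_3 = 1: 14/3
a_4 = 5: 79/17

79/17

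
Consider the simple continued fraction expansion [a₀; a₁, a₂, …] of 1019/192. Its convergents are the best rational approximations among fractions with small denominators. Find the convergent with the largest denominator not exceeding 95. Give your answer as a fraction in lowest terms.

69/13

List convergents until the denominator exceeds the bound:
a_0 = 5: 5/1  (≤ bound)
a_1 = 3: 16/3  (≤ bound)
a_2 = 3: 53/10  (≤ bound)
a_3 = 1: 69/13  (≤ bound)
a_4 = 14: 1019/192  (> 95, stop)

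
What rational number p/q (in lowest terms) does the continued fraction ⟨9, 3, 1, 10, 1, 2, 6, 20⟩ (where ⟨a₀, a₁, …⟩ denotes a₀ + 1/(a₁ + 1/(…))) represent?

162128/17517

a_0 = 9: 9/1
a_1 = 3: 28/3
a_2 = 1: 37/4
a_3 = 10: 398/43
a_4 = 1: 435/47
a_5 = 2: 1268/137
a_6 = 6: 8043/869
a_7 = 20: 162128/17517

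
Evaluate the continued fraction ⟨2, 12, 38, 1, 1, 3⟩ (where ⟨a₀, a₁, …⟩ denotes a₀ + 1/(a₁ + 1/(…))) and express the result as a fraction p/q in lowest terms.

6764/3247

Start with 3.
1 + 1/(3/1) = 1 + 1/3 = 4/3
1 + 1/(4/3) = 1 + 3/4 = 7/4
38 + 1/(7/4) = 38 + 4/7 = 270/7
12 + 1/(270/7) = 12 + 7/270 = 3247/270
2 + 1/(3247/270) = 2 + 270/3247 = 6764/3247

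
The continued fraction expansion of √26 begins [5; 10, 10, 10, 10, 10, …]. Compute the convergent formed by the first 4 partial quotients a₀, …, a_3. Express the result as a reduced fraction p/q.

5201/1020

a_0 = 5: 5/1
a_1 = 10: 51/10
a_2 = 10: 515/101
a_3 = 10: 5201/1020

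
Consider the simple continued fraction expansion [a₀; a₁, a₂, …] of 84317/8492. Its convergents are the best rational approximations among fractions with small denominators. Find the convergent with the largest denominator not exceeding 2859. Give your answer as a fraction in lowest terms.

List convergents until the denominator exceeds the bound:
a_0 = 9: 9/1  (≤ bound)
a_1 = 1: 10/1  (≤ bound)
a_2 = 13: 139/14  (≤ bound)
a_3 = 12: 1678/169  (≤ bound)
a_4 = 16: 26987/2718  (≤ bound)
a_5 = 1: 28665/2887  (> 2859, stop)

26987/2718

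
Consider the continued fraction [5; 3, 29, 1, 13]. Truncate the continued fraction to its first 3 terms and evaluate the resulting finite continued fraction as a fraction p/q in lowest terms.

Work from the innermost term outward:
Start with 29.
3 + 1/(29/1) = 3 + 1/29 = 88/29
5 + 1/(88/29) = 5 + 29/88 = 469/88

469/88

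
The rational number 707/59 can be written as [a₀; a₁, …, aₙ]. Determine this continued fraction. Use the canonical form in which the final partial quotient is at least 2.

[11; 1, 58]

Repeatedly divide and take the remainder:
⌊707/59⌋ = 11, remainder 58
⌊59/58⌋ = 1, remainder 1
⌊58/1⌋ = 58, remainder 0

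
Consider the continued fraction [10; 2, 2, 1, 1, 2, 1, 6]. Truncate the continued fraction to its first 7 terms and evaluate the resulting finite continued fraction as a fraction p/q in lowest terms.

a_0 = 10: 10/1
a_1 = 2: 21/2
a_2 = 2: 52/5
a_3 = 1: 73/7
a_4 = 1: 125/12
a_5 = 2: 323/31
a_6 = 1: 448/43

448/43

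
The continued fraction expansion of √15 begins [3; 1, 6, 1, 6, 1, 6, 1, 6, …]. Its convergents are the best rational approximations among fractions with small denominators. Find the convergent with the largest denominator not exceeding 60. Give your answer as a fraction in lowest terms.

213/55

List convergents until the denominator exceeds the bound:
a_0 = 3: 3/1  (≤ bound)
a_1 = 1: 4/1  (≤ bound)
a_2 = 6: 27/7  (≤ bound)
a_3 = 1: 31/8  (≤ bound)
a_4 = 6: 213/55  (≤ bound)
a_5 = 1: 244/63  (> 60, stop)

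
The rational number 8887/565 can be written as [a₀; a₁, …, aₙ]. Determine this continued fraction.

[15; 1, 2, 1, 2, 3, 1, 11]

⌊8887/565⌋ = 15, remainder 412
⌊565/412⌋ = 1, remainder 153
⌊412/153⌋ = 2, remainder 106
⌊153/106⌋ = 1, remainder 47
⌊106/47⌋ = 2, remainder 12
⌊47/12⌋ = 3, remainder 11
⌊12/11⌋ = 1, remainder 1
⌊11/1⌋ = 11, remainder 0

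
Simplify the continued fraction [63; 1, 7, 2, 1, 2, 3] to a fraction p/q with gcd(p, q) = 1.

Compute successive convergents:
a_0 = 63: 63/1
a_1 = 1: 64/1
a_2 = 7: 511/8
a_3 = 2: 1086/17
a_4 = 1: 1597/25
a_5 = 2: 4280/67
a_6 = 3: 14437/226

14437/226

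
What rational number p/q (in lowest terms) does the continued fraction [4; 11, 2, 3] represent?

a_0 = 4: 4/1
a_1 = 11: 45/11
a_2 = 2: 94/23
a_3 = 3: 327/80

327/80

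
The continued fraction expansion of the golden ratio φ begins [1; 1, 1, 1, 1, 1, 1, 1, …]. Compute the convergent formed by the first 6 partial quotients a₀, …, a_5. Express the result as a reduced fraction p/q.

13/8

Work from the innermost term outward:
Start with 1.
1 + 1/(1/1) = 1 + 1/1 = 2/1
1 + 1/(2/1) = 1 + 1/2 = 3/2
1 + 1/(3/2) = 1 + 2/3 = 5/3
1 + 1/(5/3) = 1 + 3/5 = 8/5
1 + 1/(8/5) = 1 + 5/8 = 13/8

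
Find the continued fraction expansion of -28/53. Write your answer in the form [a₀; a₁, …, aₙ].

[-1; 2, 8, 3]

-28 ÷ 53 → quotient -1, remainder 25
53 ÷ 25 → quotient 2, remainder 3
25 ÷ 3 → quotient 8, remainder 1
3 ÷ 1 → quotient 3, remainder 0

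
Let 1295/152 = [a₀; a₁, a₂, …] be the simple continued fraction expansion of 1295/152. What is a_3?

Apply division with remainder until the remainder is 0:
1295 = 8·152 + 79, so a_0 = 8
152 = 1·79 + 73, so a_1 = 1
79 = 1·73 + 6, so a_2 = 1
73 = 12·6 + 1, so a_3 = 12

12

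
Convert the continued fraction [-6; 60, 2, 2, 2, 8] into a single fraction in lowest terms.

Start with 8.
2 + 1/(8/1) = 2 + 1/8 = 17/8
2 + 1/(17/8) = 2 + 8/17 = 42/17
2 + 1/(42/17) = 2 + 17/42 = 101/42
60 + 1/(101/42) = 60 + 42/101 = 6102/101
-6 + 1/(6102/101) = -6 + 101/6102 = -36511/6102

-36511/6102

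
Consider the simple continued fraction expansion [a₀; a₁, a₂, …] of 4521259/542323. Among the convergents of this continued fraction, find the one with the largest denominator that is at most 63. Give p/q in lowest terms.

25/3

List convergents until the denominator exceeds the bound:
a_0 = 8: 8/1  (≤ bound)
a_1 = 2: 17/2  (≤ bound)
a_2 = 1: 25/3  (≤ bound)
a_3 = 31: 792/95  (> 63, stop)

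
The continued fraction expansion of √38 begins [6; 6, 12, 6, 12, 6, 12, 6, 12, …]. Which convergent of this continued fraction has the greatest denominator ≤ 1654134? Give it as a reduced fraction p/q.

2463306/399601

List convergents until the denominator exceeds the bound:
a_0 = 6: 6/1  (≤ bound)
a_1 = 6: 37/6  (≤ bound)
a_2 = 12: 450/73  (≤ bound)
a_3 = 6: 2737/444  (≤ bound)
a_4 = 12: 33294/5401  (≤ bound)
a_5 = 6: 202501/32850  (≤ bound)
a_6 = 12: 2463306/399601  (≤ bound)
a_7 = 6: 14982337/2430456  (> 1654134, stop)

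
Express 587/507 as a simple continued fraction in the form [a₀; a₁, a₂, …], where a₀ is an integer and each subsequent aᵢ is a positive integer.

587 = 1·507 + 80, so a_0 = 1
507 = 6·80 + 27, so a_1 = 6
80 = 2·27 + 26, so a_2 = 2
27 = 1·26 + 1, so a_3 = 1
26 = 26·1 + 0, so a_4 = 26

[1; 6, 2, 1, 26]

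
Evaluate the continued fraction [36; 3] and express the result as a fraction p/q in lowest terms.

Start with 3.
36 + 1/(3/1) = 36 + 1/3 = 109/3

109/3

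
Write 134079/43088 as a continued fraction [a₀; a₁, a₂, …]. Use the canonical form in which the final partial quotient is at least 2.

⌊134079/43088⌋ = 3, remainder 4815
⌊43088/4815⌋ = 8, remainder 4568
⌊4815/4568⌋ = 1, remainder 247
⌊4568/247⌋ = 18, remainder 122
⌊247/122⌋ = 2, remainder 3
⌊122/3⌋ = 40, remainder 2
⌊3/2⌋ = 1, remainder 1
⌊2/1⌋ = 2, remainder 0

[3; 8, 1, 18, 2, 40, 1, 2]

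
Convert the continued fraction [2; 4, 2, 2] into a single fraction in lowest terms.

Build up convergents one term at a time:
a_0 = 2: 2/1
a_1 = 4: 9/4
a_2 = 2: 20/9
a_3 = 2: 49/22

49/22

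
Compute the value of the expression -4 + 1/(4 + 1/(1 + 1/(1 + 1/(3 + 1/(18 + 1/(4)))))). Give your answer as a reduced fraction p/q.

Start with 4.
18 + 1/(4/1) = 18 + 1/4 = 73/4
3 + 1/(73/4) = 3 + 4/73 = 223/73
1 + 1/(223/73) = 1 + 73/223 = 296/223
1 + 1/(296/223) = 1 + 223/296 = 519/296
4 + 1/(519/296) = 4 + 296/519 = 2372/519
-4 + 1/(2372/519) = -4 + 519/2372 = -8969/2372

-8969/2372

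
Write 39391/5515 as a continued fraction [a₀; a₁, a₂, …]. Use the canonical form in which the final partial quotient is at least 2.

Apply division with remainder until the remainder is 0:
39391 ÷ 5515 → quotient 7, remainder 786
5515 ÷ 786 → quotient 7, remainder 13
786 ÷ 13 → quotient 60, remainder 6
13 ÷ 6 → quotient 2, remainder 1
6 ÷ 1 → quotient 6, remainder 0

[7; 7, 60, 2, 6]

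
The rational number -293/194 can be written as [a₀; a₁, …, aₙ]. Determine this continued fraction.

[-2; 2, 23, 1, 3]

-293 = -2·194 + 95, so a_0 = -2
194 = 2·95 + 4, so a_1 = 2
95 = 23·4 + 3, so a_2 = 23
4 = 1·3 + 1, so a_3 = 1
3 = 3·1 + 0, so a_4 = 3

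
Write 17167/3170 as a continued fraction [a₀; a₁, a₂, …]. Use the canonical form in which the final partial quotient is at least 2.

[5; 2, 2, 2, 5, 3, 15]

17167 = 5·3170 + 1317, so a_0 = 5
3170 = 2·1317 + 536, so a_1 = 2
1317 = 2·536 + 245, so a_2 = 2
536 = 2·245 + 46, so a_3 = 2
245 = 5·46 + 15, so a_4 = 5
46 = 3·15 + 1, so a_5 = 3
15 = 15·1 + 0, so a_6 = 15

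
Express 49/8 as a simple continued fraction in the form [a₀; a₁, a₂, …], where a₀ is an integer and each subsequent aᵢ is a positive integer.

[6; 8]

Apply division with remainder until the remainder is 0:
⌊49/8⌋ = 6, remainder 1
⌊8/1⌋ = 8, remainder 0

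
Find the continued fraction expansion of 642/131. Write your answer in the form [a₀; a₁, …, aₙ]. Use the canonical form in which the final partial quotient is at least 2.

[4; 1, 9, 13]

⌊642/131⌋ = 4, remainder 118
⌊131/118⌋ = 1, remainder 13
⌊118/13⌋ = 9, remainder 1
⌊13/1⌋ = 13, remainder 0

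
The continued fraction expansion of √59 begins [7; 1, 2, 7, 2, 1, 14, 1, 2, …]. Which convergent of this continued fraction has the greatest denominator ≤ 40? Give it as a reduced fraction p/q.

a_0 = 7: 7/1  (≤ bound)
a_1 = 1: 8/1  (≤ bound)
a_2 = 2: 23/3  (≤ bound)
a_3 = 7: 169/22  (≤ bound)
a_4 = 2: 361/47  (> 40, stop)

169/22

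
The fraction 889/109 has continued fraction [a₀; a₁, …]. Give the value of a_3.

⌊889/109⌋ = 8, remainder 17
⌊109/17⌋ = 6, remainder 7
⌊17/7⌋ = 2, remainder 3
⌊7/3⌋ = 2, remainder 1

2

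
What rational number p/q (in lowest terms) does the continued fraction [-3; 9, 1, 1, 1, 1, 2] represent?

Start with 2.
1 + 1/(2/1) = 1 + 1/2 = 3/2
1 + 1/(3/2) = 1 + 2/3 = 5/3
1 + 1/(5/3) = 1 + 3/5 = 8/5
1 + 1/(8/5) = 1 + 5/8 = 13/8
9 + 1/(13/8) = 9 + 8/13 = 125/13
-3 + 1/(125/13) = -3 + 13/125 = -362/125

-362/125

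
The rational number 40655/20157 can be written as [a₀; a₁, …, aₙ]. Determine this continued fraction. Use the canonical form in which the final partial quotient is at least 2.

[2; 59, 8, 1, 37]

Apply division with remainder until the remainder is 0:
⌊40655/20157⌋ = 2, remainder 341
⌊20157/341⌋ = 59, remainder 38
⌊341/38⌋ = 8, remainder 37
⌊38/37⌋ = 1, remainder 1
⌊37/1⌋ = 37, remainder 0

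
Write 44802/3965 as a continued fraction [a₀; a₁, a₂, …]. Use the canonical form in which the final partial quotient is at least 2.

Repeatedly divide and take the remainder:
44802 ÷ 3965 → quotient 11, remainder 1187
3965 ÷ 1187 → quotient 3, remainder 404
1187 ÷ 404 → quotient 2, remainder 379
404 ÷ 379 → quotient 1, remainder 25
379 ÷ 25 → quotient 15, remainder 4
25 ÷ 4 → quotient 6, remainder 1
4 ÷ 1 → quotient 4, remainder 0

[11; 3, 2, 1, 15, 6, 4]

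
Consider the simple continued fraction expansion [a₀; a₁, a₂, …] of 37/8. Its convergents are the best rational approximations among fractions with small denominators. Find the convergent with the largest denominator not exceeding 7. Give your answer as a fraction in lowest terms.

a_0 = 4: 4/1  (≤ bound)
a_1 = 1: 5/1  (≤ bound)
a_2 = 1: 9/2  (≤ bound)
a_3 = 1: 14/3  (≤ bound)
a_4 = 2: 37/8  (> 7, stop)

14/3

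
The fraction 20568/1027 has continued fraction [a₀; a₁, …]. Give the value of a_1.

Run the Euclidean algorithm, recording each quotient:
20568 = 20·1027 + 28, so a_0 = 20
1027 = 36·28 + 19, so a_1 = 36

36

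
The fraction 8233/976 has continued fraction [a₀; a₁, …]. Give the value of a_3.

2

Apply division with remainder until the remainder is 0:
8233 = 8·976 + 425, so a_0 = 8
976 = 2·425 + 126, so a_1 = 2
425 = 3·126 + 47, so a_2 = 3
126 = 2·47 + 32, so a_3 = 2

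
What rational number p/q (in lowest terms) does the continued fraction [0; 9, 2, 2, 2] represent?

a_0 = 0: 0/1
a_1 = 9: 1/9
a_2 = 2: 2/19
a_3 = 2: 5/47
a_4 = 2: 12/113

12/113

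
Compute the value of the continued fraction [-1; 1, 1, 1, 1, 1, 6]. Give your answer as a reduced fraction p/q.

-20/53

Start with 6.
1 + 1/(6/1) = 1 + 1/6 = 7/6
1 + 1/(7/6) = 1 + 6/7 = 13/7
1 + 1/(13/7) = 1 + 7/13 = 20/13
1 + 1/(20/13) = 1 + 13/20 = 33/20
1 + 1/(33/20) = 1 + 20/33 = 53/33
-1 + 1/(53/33) = -1 + 33/53 = -20/53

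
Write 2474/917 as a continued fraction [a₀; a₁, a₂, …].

Repeatedly divide and take the remainder:
⌊2474/917⌋ = 2, remainder 640
⌊917/640⌋ = 1, remainder 277
⌊640/277⌋ = 2, remainder 86
⌊277/86⌋ = 3, remainder 19
⌊86/19⌋ = 4, remainder 10
⌊19/10⌋ = 1, remainder 9
⌊10/9⌋ = 1, remainder 1
⌊9/1⌋ = 9, remainder 0

[2; 1, 2, 3, 4, 1, 1, 9]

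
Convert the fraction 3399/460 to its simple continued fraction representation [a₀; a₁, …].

⌊3399/460⌋ = 7, remainder 179
⌊460/179⌋ = 2, remainder 102
⌊179/102⌋ = 1, remainder 77
⌊102/77⌋ = 1, remainder 25
⌊77/25⌋ = 3, remainder 2
⌊25/2⌋ = 12, remainder 1
⌊2/1⌋ = 2, remainder 0

[7; 2, 1, 1, 3, 12, 2]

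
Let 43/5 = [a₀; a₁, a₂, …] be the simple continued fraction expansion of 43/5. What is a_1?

1

⌊43/5⌋ = 8, remainder 3
⌊5/3⌋ = 1, remainder 2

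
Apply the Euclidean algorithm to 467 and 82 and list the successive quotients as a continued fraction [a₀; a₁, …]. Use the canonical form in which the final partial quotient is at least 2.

[5; 1, 2, 3, 1, 1, 3]

Repeatedly divide and take the remainder:
467 = 5·82 + 57, so a_0 = 5
82 = 1·57 + 25, so a_1 = 1
57 = 2·25 + 7, so a_2 = 2
25 = 3·7 + 4, so a_3 = 3
7 = 1·4 + 3, so a_4 = 1
4 = 1·3 + 1, so a_5 = 1
3 = 3·1 + 0, so a_6 = 3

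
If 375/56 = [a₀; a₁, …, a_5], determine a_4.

⌊375/56⌋ = 6, remainder 39
⌊56/39⌋ = 1, remainder 17
⌊39/17⌋ = 2, remainder 5
⌊17/5⌋ = 3, remainder 2
⌊5/2⌋ = 2, remainder 1

2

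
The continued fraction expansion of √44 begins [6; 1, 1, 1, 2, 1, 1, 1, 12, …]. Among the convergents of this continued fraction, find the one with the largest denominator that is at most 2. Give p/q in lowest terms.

13/2

a_0 = 6: 6/1  (≤ bound)
a_1 = 1: 7/1  (≤ bound)
a_2 = 1: 13/2  (≤ bound)
a_3 = 1: 20/3  (> 2, stop)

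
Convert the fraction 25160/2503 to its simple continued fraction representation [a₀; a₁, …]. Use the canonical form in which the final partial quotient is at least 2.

Apply division with remainder until the remainder is 0:
⌊25160/2503⌋ = 10, remainder 130
⌊2503/130⌋ = 19, remainder 33
⌊130/33⌋ = 3, remainder 31
⌊33/31⌋ = 1, remainder 2
⌊31/2⌋ = 15, remainder 1
⌊2/1⌋ = 2, remainder 0

[10; 19, 3, 1, 15, 2]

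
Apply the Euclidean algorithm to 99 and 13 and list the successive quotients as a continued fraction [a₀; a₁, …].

⌊99/13⌋ = 7, remainder 8
⌊13/8⌋ = 1, remainder 5
⌊8/5⌋ = 1, remainder 3
⌊5/3⌋ = 1, remainder 2
⌊3/2⌋ = 1, remainder 1
⌊2/1⌋ = 2, remainder 0

[7; 1, 1, 1, 1, 2]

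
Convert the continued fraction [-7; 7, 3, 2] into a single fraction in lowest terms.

-350/51

a_0 = -7: -7/1
a_1 = 7: -48/7
a_2 = 3: -151/22
a_3 = 2: -350/51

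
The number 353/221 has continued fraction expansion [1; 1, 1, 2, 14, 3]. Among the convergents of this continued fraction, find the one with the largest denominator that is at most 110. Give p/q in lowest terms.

List convergents until the denominator exceeds the bound:
a_0 = 1: 1/1  (≤ bound)
a_1 = 1: 2/1  (≤ bound)
a_2 = 1: 3/2  (≤ bound)
a_3 = 2: 8/5  (≤ bound)
a_4 = 14: 115/72  (≤ bound)
a_5 = 3: 353/221  (> 110, stop)

115/72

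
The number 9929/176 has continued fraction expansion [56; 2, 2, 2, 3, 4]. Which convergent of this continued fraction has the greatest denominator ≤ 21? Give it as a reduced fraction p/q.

677/12

a_0 = 56: 56/1  (≤ bound)
a_1 = 2: 113/2  (≤ bound)
a_2 = 2: 282/5  (≤ bound)
a_3 = 2: 677/12  (≤ bound)
a_4 = 3: 2313/41  (> 21, stop)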